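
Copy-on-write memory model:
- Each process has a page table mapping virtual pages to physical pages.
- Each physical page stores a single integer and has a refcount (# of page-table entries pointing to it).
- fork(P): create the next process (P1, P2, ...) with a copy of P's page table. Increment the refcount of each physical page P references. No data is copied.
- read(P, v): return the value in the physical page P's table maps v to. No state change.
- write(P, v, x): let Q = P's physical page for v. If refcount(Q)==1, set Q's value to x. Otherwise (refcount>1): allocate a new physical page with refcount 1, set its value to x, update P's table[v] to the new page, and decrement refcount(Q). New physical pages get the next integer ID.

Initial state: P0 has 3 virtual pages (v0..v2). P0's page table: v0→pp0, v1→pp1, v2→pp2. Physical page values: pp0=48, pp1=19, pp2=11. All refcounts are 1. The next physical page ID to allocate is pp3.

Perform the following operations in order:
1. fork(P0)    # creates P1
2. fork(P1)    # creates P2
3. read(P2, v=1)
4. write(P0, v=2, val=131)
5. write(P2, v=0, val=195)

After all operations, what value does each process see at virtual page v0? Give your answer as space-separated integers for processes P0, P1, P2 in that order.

Op 1: fork(P0) -> P1. 3 ppages; refcounts: pp0:2 pp1:2 pp2:2
Op 2: fork(P1) -> P2. 3 ppages; refcounts: pp0:3 pp1:3 pp2:3
Op 3: read(P2, v1) -> 19. No state change.
Op 4: write(P0, v2, 131). refcount(pp2)=3>1 -> COPY to pp3. 4 ppages; refcounts: pp0:3 pp1:3 pp2:2 pp3:1
Op 5: write(P2, v0, 195). refcount(pp0)=3>1 -> COPY to pp4. 5 ppages; refcounts: pp0:2 pp1:3 pp2:2 pp3:1 pp4:1
P0: v0 -> pp0 = 48
P1: v0 -> pp0 = 48
P2: v0 -> pp4 = 195

Answer: 48 48 195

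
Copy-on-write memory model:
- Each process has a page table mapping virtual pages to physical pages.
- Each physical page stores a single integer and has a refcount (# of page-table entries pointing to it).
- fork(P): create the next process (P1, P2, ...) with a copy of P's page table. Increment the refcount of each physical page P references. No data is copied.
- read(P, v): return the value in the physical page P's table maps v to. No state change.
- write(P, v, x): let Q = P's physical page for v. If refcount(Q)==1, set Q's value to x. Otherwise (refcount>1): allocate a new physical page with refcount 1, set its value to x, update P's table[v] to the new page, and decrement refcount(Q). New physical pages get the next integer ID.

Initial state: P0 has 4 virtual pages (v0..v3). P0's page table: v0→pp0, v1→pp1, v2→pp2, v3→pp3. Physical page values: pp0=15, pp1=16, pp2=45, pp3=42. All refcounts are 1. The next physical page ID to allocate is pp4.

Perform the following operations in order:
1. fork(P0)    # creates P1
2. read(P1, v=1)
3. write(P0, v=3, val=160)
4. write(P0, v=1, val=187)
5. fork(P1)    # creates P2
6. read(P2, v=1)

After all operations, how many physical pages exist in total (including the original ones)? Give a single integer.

Op 1: fork(P0) -> P1. 4 ppages; refcounts: pp0:2 pp1:2 pp2:2 pp3:2
Op 2: read(P1, v1) -> 16. No state change.
Op 3: write(P0, v3, 160). refcount(pp3)=2>1 -> COPY to pp4. 5 ppages; refcounts: pp0:2 pp1:2 pp2:2 pp3:1 pp4:1
Op 4: write(P0, v1, 187). refcount(pp1)=2>1 -> COPY to pp5. 6 ppages; refcounts: pp0:2 pp1:1 pp2:2 pp3:1 pp4:1 pp5:1
Op 5: fork(P1) -> P2. 6 ppages; refcounts: pp0:3 pp1:2 pp2:3 pp3:2 pp4:1 pp5:1
Op 6: read(P2, v1) -> 16. No state change.

Answer: 6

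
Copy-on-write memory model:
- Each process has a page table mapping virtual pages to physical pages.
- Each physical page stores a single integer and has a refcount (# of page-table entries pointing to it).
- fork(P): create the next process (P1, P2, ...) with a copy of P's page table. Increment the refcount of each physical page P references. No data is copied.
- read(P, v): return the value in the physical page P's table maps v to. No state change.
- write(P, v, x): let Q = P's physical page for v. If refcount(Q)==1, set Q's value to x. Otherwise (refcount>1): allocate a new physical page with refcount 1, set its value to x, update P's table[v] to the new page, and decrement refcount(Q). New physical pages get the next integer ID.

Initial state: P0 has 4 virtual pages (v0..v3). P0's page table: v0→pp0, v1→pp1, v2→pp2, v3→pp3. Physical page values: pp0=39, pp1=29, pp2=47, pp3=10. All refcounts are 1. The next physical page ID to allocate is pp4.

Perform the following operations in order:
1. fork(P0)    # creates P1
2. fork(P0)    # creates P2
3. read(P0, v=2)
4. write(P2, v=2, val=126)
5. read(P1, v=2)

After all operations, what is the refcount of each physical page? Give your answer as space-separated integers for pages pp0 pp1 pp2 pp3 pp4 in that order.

Op 1: fork(P0) -> P1. 4 ppages; refcounts: pp0:2 pp1:2 pp2:2 pp3:2
Op 2: fork(P0) -> P2. 4 ppages; refcounts: pp0:3 pp1:3 pp2:3 pp3:3
Op 3: read(P0, v2) -> 47. No state change.
Op 4: write(P2, v2, 126). refcount(pp2)=3>1 -> COPY to pp4. 5 ppages; refcounts: pp0:3 pp1:3 pp2:2 pp3:3 pp4:1
Op 5: read(P1, v2) -> 47. No state change.

Answer: 3 3 2 3 1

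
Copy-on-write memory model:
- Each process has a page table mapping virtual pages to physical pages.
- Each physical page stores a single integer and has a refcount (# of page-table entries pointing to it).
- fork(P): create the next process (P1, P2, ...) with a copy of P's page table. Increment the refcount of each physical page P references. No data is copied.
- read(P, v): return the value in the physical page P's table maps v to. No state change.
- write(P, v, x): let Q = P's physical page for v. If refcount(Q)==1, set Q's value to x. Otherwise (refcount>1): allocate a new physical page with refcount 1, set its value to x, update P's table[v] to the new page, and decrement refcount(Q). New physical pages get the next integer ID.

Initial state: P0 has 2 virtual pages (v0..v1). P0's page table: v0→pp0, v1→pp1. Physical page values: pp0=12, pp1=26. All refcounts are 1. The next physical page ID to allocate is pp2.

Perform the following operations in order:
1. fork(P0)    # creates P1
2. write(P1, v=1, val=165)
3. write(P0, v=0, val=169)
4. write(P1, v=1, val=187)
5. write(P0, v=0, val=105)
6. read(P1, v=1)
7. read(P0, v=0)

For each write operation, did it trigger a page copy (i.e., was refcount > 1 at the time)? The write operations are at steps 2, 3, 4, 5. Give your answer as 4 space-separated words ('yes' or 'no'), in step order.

Op 1: fork(P0) -> P1. 2 ppages; refcounts: pp0:2 pp1:2
Op 2: write(P1, v1, 165). refcount(pp1)=2>1 -> COPY to pp2. 3 ppages; refcounts: pp0:2 pp1:1 pp2:1
Op 3: write(P0, v0, 169). refcount(pp0)=2>1 -> COPY to pp3. 4 ppages; refcounts: pp0:1 pp1:1 pp2:1 pp3:1
Op 4: write(P1, v1, 187). refcount(pp2)=1 -> write in place. 4 ppages; refcounts: pp0:1 pp1:1 pp2:1 pp3:1
Op 5: write(P0, v0, 105). refcount(pp3)=1 -> write in place. 4 ppages; refcounts: pp0:1 pp1:1 pp2:1 pp3:1
Op 6: read(P1, v1) -> 187. No state change.
Op 7: read(P0, v0) -> 105. No state change.

yes yes no no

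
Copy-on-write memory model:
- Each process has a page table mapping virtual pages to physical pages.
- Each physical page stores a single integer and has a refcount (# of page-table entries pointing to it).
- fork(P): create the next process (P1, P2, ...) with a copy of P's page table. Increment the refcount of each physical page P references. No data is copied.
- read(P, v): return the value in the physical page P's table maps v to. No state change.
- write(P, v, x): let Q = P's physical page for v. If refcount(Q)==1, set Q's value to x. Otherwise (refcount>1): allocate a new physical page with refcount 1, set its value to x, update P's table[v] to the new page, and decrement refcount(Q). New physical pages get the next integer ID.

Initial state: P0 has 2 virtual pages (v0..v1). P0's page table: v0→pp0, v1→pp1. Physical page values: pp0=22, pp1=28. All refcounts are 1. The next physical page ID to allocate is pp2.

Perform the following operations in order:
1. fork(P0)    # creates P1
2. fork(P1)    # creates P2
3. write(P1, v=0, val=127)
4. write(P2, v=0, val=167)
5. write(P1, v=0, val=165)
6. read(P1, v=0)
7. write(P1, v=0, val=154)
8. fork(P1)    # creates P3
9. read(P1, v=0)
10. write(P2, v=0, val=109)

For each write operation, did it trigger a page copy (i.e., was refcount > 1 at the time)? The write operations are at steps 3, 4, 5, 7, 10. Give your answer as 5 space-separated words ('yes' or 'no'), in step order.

Op 1: fork(P0) -> P1. 2 ppages; refcounts: pp0:2 pp1:2
Op 2: fork(P1) -> P2. 2 ppages; refcounts: pp0:3 pp1:3
Op 3: write(P1, v0, 127). refcount(pp0)=3>1 -> COPY to pp2. 3 ppages; refcounts: pp0:2 pp1:3 pp2:1
Op 4: write(P2, v0, 167). refcount(pp0)=2>1 -> COPY to pp3. 4 ppages; refcounts: pp0:1 pp1:3 pp2:1 pp3:1
Op 5: write(P1, v0, 165). refcount(pp2)=1 -> write in place. 4 ppages; refcounts: pp0:1 pp1:3 pp2:1 pp3:1
Op 6: read(P1, v0) -> 165. No state change.
Op 7: write(P1, v0, 154). refcount(pp2)=1 -> write in place. 4 ppages; refcounts: pp0:1 pp1:3 pp2:1 pp3:1
Op 8: fork(P1) -> P3. 4 ppages; refcounts: pp0:1 pp1:4 pp2:2 pp3:1
Op 9: read(P1, v0) -> 154. No state change.
Op 10: write(P2, v0, 109). refcount(pp3)=1 -> write in place. 4 ppages; refcounts: pp0:1 pp1:4 pp2:2 pp3:1

yes yes no no no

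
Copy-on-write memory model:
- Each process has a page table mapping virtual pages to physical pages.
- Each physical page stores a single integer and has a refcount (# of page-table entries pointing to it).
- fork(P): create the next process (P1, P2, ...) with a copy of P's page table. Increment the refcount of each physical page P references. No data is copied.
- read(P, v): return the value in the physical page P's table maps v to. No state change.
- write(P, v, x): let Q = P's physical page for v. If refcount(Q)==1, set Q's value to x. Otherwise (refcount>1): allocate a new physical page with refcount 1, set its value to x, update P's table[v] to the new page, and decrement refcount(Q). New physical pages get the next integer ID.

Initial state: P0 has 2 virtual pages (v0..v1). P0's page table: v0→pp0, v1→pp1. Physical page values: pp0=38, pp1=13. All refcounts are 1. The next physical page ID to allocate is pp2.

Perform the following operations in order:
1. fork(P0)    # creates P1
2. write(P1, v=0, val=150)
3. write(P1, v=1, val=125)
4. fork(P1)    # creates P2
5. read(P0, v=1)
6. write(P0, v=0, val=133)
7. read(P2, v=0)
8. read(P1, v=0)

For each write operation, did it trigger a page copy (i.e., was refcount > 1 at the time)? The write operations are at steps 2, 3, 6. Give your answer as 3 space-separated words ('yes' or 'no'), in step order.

Op 1: fork(P0) -> P1. 2 ppages; refcounts: pp0:2 pp1:2
Op 2: write(P1, v0, 150). refcount(pp0)=2>1 -> COPY to pp2. 3 ppages; refcounts: pp0:1 pp1:2 pp2:1
Op 3: write(P1, v1, 125). refcount(pp1)=2>1 -> COPY to pp3. 4 ppages; refcounts: pp0:1 pp1:1 pp2:1 pp3:1
Op 4: fork(P1) -> P2. 4 ppages; refcounts: pp0:1 pp1:1 pp2:2 pp3:2
Op 5: read(P0, v1) -> 13. No state change.
Op 6: write(P0, v0, 133). refcount(pp0)=1 -> write in place. 4 ppages; refcounts: pp0:1 pp1:1 pp2:2 pp3:2
Op 7: read(P2, v0) -> 150. No state change.
Op 8: read(P1, v0) -> 150. No state change.

yes yes no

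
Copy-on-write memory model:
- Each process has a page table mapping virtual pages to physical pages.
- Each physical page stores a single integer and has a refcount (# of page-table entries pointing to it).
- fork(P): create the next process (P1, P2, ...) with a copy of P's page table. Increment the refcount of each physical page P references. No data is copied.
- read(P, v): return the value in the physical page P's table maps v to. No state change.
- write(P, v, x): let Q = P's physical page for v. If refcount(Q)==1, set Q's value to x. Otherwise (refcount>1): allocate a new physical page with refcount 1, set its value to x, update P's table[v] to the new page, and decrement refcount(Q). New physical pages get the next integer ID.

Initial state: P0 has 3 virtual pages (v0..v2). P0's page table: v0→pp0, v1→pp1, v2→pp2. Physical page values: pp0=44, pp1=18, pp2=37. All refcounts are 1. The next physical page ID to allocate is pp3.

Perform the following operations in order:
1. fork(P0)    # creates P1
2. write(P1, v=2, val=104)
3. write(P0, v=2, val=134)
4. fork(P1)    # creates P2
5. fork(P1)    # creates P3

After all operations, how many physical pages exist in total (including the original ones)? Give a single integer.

Answer: 4

Derivation:
Op 1: fork(P0) -> P1. 3 ppages; refcounts: pp0:2 pp1:2 pp2:2
Op 2: write(P1, v2, 104). refcount(pp2)=2>1 -> COPY to pp3. 4 ppages; refcounts: pp0:2 pp1:2 pp2:1 pp3:1
Op 3: write(P0, v2, 134). refcount(pp2)=1 -> write in place. 4 ppages; refcounts: pp0:2 pp1:2 pp2:1 pp3:1
Op 4: fork(P1) -> P2. 4 ppages; refcounts: pp0:3 pp1:3 pp2:1 pp3:2
Op 5: fork(P1) -> P3. 4 ppages; refcounts: pp0:4 pp1:4 pp2:1 pp3:3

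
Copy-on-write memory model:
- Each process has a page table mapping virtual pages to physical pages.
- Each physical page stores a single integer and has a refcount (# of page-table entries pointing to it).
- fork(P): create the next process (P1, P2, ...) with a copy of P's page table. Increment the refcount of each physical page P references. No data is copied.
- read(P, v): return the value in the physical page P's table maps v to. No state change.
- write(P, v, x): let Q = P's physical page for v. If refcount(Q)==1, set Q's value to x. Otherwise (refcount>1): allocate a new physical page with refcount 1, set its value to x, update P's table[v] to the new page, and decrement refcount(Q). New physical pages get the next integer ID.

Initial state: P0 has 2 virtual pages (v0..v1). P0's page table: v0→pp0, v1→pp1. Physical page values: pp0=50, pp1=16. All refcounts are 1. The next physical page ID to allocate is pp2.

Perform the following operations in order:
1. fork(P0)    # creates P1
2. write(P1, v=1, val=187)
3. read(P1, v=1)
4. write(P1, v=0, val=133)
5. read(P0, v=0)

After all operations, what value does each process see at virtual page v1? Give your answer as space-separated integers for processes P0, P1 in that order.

Answer: 16 187

Derivation:
Op 1: fork(P0) -> P1. 2 ppages; refcounts: pp0:2 pp1:2
Op 2: write(P1, v1, 187). refcount(pp1)=2>1 -> COPY to pp2. 3 ppages; refcounts: pp0:2 pp1:1 pp2:1
Op 3: read(P1, v1) -> 187. No state change.
Op 4: write(P1, v0, 133). refcount(pp0)=2>1 -> COPY to pp3. 4 ppages; refcounts: pp0:1 pp1:1 pp2:1 pp3:1
Op 5: read(P0, v0) -> 50. No state change.
P0: v1 -> pp1 = 16
P1: v1 -> pp2 = 187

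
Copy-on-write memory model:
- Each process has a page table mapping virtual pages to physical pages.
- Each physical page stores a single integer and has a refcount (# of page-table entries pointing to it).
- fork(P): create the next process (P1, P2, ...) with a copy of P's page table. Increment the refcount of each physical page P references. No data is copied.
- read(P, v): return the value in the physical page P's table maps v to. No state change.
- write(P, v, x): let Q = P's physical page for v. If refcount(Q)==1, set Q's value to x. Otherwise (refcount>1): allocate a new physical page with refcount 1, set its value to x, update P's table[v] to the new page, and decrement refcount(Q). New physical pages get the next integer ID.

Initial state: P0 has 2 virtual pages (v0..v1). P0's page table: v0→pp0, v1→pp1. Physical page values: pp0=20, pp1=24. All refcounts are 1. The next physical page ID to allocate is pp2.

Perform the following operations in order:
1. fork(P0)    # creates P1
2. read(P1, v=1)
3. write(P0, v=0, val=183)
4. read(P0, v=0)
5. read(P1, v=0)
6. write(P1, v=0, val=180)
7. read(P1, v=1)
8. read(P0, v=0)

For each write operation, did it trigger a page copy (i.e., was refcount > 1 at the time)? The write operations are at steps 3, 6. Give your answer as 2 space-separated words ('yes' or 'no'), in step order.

Op 1: fork(P0) -> P1. 2 ppages; refcounts: pp0:2 pp1:2
Op 2: read(P1, v1) -> 24. No state change.
Op 3: write(P0, v0, 183). refcount(pp0)=2>1 -> COPY to pp2. 3 ppages; refcounts: pp0:1 pp1:2 pp2:1
Op 4: read(P0, v0) -> 183. No state change.
Op 5: read(P1, v0) -> 20. No state change.
Op 6: write(P1, v0, 180). refcount(pp0)=1 -> write in place. 3 ppages; refcounts: pp0:1 pp1:2 pp2:1
Op 7: read(P1, v1) -> 24. No state change.
Op 8: read(P0, v0) -> 183. No state change.

yes no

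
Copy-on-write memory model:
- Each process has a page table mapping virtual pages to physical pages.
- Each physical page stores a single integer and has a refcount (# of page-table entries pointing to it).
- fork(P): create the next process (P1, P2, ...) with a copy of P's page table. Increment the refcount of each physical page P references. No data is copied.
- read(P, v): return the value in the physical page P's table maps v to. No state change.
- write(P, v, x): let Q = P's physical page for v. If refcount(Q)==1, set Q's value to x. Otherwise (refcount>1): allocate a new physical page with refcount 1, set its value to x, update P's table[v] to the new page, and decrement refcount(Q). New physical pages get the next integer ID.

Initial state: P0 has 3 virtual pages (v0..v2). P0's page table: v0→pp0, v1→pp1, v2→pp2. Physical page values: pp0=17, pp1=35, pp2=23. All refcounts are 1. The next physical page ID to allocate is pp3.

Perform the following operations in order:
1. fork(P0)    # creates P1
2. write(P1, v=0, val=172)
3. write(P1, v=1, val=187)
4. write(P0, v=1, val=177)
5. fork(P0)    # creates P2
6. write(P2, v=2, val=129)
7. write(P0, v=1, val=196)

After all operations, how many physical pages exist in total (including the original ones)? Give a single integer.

Answer: 7

Derivation:
Op 1: fork(P0) -> P1. 3 ppages; refcounts: pp0:2 pp1:2 pp2:2
Op 2: write(P1, v0, 172). refcount(pp0)=2>1 -> COPY to pp3. 4 ppages; refcounts: pp0:1 pp1:2 pp2:2 pp3:1
Op 3: write(P1, v1, 187). refcount(pp1)=2>1 -> COPY to pp4. 5 ppages; refcounts: pp0:1 pp1:1 pp2:2 pp3:1 pp4:1
Op 4: write(P0, v1, 177). refcount(pp1)=1 -> write in place. 5 ppages; refcounts: pp0:1 pp1:1 pp2:2 pp3:1 pp4:1
Op 5: fork(P0) -> P2. 5 ppages; refcounts: pp0:2 pp1:2 pp2:3 pp3:1 pp4:1
Op 6: write(P2, v2, 129). refcount(pp2)=3>1 -> COPY to pp5. 6 ppages; refcounts: pp0:2 pp1:2 pp2:2 pp3:1 pp4:1 pp5:1
Op 7: write(P0, v1, 196). refcount(pp1)=2>1 -> COPY to pp6. 7 ppages; refcounts: pp0:2 pp1:1 pp2:2 pp3:1 pp4:1 pp5:1 pp6:1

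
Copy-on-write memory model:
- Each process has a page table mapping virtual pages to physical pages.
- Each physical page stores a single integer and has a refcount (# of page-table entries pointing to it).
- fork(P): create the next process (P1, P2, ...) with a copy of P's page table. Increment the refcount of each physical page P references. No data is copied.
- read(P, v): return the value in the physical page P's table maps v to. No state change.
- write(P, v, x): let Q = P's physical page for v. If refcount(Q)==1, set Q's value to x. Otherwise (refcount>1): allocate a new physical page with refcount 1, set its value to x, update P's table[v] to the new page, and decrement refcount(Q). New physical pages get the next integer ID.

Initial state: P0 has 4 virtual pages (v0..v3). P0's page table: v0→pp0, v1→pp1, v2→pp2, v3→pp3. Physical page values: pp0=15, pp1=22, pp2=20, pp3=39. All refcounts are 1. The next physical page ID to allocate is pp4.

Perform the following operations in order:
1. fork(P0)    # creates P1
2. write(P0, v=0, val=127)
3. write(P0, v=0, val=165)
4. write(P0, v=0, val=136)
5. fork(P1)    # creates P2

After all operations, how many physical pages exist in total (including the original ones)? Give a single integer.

Answer: 5

Derivation:
Op 1: fork(P0) -> P1. 4 ppages; refcounts: pp0:2 pp1:2 pp2:2 pp3:2
Op 2: write(P0, v0, 127). refcount(pp0)=2>1 -> COPY to pp4. 5 ppages; refcounts: pp0:1 pp1:2 pp2:2 pp3:2 pp4:1
Op 3: write(P0, v0, 165). refcount(pp4)=1 -> write in place. 5 ppages; refcounts: pp0:1 pp1:2 pp2:2 pp3:2 pp4:1
Op 4: write(P0, v0, 136). refcount(pp4)=1 -> write in place. 5 ppages; refcounts: pp0:1 pp1:2 pp2:2 pp3:2 pp4:1
Op 5: fork(P1) -> P2. 5 ppages; refcounts: pp0:2 pp1:3 pp2:3 pp3:3 pp4:1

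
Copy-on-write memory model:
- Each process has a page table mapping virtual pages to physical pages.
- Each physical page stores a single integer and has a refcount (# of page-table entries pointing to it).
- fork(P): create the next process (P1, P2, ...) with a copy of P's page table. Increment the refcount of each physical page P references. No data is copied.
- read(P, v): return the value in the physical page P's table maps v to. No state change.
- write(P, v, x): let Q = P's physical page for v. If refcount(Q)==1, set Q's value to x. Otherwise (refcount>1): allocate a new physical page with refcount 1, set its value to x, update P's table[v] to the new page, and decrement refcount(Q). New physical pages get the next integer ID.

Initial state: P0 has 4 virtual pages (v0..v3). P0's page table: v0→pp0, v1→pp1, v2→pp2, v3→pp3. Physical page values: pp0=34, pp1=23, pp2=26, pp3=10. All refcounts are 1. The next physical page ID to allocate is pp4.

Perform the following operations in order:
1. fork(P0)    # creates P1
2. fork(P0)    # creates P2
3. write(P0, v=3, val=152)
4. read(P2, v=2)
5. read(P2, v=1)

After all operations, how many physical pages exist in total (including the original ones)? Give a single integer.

Op 1: fork(P0) -> P1. 4 ppages; refcounts: pp0:2 pp1:2 pp2:2 pp3:2
Op 2: fork(P0) -> P2. 4 ppages; refcounts: pp0:3 pp1:3 pp2:3 pp3:3
Op 3: write(P0, v3, 152). refcount(pp3)=3>1 -> COPY to pp4. 5 ppages; refcounts: pp0:3 pp1:3 pp2:3 pp3:2 pp4:1
Op 4: read(P2, v2) -> 26. No state change.
Op 5: read(P2, v1) -> 23. No state change.

Answer: 5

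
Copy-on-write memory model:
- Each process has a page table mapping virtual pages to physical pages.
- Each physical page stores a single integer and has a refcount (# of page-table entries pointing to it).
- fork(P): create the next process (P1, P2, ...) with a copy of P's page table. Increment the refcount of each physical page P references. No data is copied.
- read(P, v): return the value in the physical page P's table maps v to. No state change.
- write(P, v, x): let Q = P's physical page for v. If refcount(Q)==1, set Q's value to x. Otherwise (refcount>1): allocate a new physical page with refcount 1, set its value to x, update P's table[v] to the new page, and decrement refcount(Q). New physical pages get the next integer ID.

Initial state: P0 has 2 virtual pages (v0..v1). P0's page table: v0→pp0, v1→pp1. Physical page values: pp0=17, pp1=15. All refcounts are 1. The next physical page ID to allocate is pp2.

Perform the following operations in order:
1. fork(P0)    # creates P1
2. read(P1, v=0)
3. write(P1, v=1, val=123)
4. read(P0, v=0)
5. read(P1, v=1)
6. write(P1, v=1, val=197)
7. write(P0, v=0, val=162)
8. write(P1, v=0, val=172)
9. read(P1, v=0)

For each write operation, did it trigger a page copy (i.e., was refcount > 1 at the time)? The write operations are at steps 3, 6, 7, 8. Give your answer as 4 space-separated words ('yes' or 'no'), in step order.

Op 1: fork(P0) -> P1. 2 ppages; refcounts: pp0:2 pp1:2
Op 2: read(P1, v0) -> 17. No state change.
Op 3: write(P1, v1, 123). refcount(pp1)=2>1 -> COPY to pp2. 3 ppages; refcounts: pp0:2 pp1:1 pp2:1
Op 4: read(P0, v0) -> 17. No state change.
Op 5: read(P1, v1) -> 123. No state change.
Op 6: write(P1, v1, 197). refcount(pp2)=1 -> write in place. 3 ppages; refcounts: pp0:2 pp1:1 pp2:1
Op 7: write(P0, v0, 162). refcount(pp0)=2>1 -> COPY to pp3. 4 ppages; refcounts: pp0:1 pp1:1 pp2:1 pp3:1
Op 8: write(P1, v0, 172). refcount(pp0)=1 -> write in place. 4 ppages; refcounts: pp0:1 pp1:1 pp2:1 pp3:1
Op 9: read(P1, v0) -> 172. No state change.

yes no yes no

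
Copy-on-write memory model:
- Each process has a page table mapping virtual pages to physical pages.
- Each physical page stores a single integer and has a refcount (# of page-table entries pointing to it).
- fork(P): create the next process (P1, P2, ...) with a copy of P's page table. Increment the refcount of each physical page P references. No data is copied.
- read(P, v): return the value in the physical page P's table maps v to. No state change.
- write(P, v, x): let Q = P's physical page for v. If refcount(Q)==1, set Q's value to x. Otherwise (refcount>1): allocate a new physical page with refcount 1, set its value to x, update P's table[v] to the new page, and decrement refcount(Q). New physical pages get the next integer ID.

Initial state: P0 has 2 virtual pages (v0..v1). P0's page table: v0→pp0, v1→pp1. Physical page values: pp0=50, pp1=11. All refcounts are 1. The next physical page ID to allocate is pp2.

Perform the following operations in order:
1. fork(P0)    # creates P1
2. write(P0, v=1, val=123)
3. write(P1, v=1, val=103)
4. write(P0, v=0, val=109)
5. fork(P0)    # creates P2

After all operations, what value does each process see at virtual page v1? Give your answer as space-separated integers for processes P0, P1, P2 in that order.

Op 1: fork(P0) -> P1. 2 ppages; refcounts: pp0:2 pp1:2
Op 2: write(P0, v1, 123). refcount(pp1)=2>1 -> COPY to pp2. 3 ppages; refcounts: pp0:2 pp1:1 pp2:1
Op 3: write(P1, v1, 103). refcount(pp1)=1 -> write in place. 3 ppages; refcounts: pp0:2 pp1:1 pp2:1
Op 4: write(P0, v0, 109). refcount(pp0)=2>1 -> COPY to pp3. 4 ppages; refcounts: pp0:1 pp1:1 pp2:1 pp3:1
Op 5: fork(P0) -> P2. 4 ppages; refcounts: pp0:1 pp1:1 pp2:2 pp3:2
P0: v1 -> pp2 = 123
P1: v1 -> pp1 = 103
P2: v1 -> pp2 = 123

Answer: 123 103 123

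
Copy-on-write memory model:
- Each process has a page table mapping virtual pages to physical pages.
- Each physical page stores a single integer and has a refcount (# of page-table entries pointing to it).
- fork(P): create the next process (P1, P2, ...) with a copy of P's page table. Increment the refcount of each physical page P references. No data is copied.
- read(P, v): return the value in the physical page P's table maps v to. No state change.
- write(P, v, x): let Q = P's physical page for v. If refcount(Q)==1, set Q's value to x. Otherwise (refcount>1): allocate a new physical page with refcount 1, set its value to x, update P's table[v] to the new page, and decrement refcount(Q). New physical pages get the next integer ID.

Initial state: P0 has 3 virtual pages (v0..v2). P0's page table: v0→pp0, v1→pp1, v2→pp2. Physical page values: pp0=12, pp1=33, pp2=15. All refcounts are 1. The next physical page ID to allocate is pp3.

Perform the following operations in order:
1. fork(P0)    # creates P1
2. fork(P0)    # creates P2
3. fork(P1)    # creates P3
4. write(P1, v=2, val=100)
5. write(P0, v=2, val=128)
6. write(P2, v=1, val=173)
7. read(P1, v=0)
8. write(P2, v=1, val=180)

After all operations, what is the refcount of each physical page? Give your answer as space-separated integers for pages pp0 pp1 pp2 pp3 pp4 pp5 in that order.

Answer: 4 3 2 1 1 1

Derivation:
Op 1: fork(P0) -> P1. 3 ppages; refcounts: pp0:2 pp1:2 pp2:2
Op 2: fork(P0) -> P2. 3 ppages; refcounts: pp0:3 pp1:3 pp2:3
Op 3: fork(P1) -> P3. 3 ppages; refcounts: pp0:4 pp1:4 pp2:4
Op 4: write(P1, v2, 100). refcount(pp2)=4>1 -> COPY to pp3. 4 ppages; refcounts: pp0:4 pp1:4 pp2:3 pp3:1
Op 5: write(P0, v2, 128). refcount(pp2)=3>1 -> COPY to pp4. 5 ppages; refcounts: pp0:4 pp1:4 pp2:2 pp3:1 pp4:1
Op 6: write(P2, v1, 173). refcount(pp1)=4>1 -> COPY to pp5. 6 ppages; refcounts: pp0:4 pp1:3 pp2:2 pp3:1 pp4:1 pp5:1
Op 7: read(P1, v0) -> 12. No state change.
Op 8: write(P2, v1, 180). refcount(pp5)=1 -> write in place. 6 ppages; refcounts: pp0:4 pp1:3 pp2:2 pp3:1 pp4:1 pp5:1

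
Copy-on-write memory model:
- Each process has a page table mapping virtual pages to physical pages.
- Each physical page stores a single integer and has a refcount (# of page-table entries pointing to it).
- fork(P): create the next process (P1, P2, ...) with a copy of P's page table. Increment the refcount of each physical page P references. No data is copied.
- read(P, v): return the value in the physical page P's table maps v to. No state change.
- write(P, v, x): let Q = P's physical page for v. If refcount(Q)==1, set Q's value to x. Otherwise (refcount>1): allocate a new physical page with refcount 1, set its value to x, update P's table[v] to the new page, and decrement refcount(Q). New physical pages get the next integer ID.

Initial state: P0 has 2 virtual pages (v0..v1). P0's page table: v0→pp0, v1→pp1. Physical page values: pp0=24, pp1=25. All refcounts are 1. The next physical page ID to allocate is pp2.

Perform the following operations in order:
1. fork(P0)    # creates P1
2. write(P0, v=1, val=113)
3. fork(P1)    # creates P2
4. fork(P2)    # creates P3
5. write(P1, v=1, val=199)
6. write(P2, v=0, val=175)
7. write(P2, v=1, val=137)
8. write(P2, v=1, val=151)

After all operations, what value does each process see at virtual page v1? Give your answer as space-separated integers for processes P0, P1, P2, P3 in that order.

Op 1: fork(P0) -> P1. 2 ppages; refcounts: pp0:2 pp1:2
Op 2: write(P0, v1, 113). refcount(pp1)=2>1 -> COPY to pp2. 3 ppages; refcounts: pp0:2 pp1:1 pp2:1
Op 3: fork(P1) -> P2. 3 ppages; refcounts: pp0:3 pp1:2 pp2:1
Op 4: fork(P2) -> P3. 3 ppages; refcounts: pp0:4 pp1:3 pp2:1
Op 5: write(P1, v1, 199). refcount(pp1)=3>1 -> COPY to pp3. 4 ppages; refcounts: pp0:4 pp1:2 pp2:1 pp3:1
Op 6: write(P2, v0, 175). refcount(pp0)=4>1 -> COPY to pp4. 5 ppages; refcounts: pp0:3 pp1:2 pp2:1 pp3:1 pp4:1
Op 7: write(P2, v1, 137). refcount(pp1)=2>1 -> COPY to pp5. 6 ppages; refcounts: pp0:3 pp1:1 pp2:1 pp3:1 pp4:1 pp5:1
Op 8: write(P2, v1, 151). refcount(pp5)=1 -> write in place. 6 ppages; refcounts: pp0:3 pp1:1 pp2:1 pp3:1 pp4:1 pp5:1
P0: v1 -> pp2 = 113
P1: v1 -> pp3 = 199
P2: v1 -> pp5 = 151
P3: v1 -> pp1 = 25

Answer: 113 199 151 25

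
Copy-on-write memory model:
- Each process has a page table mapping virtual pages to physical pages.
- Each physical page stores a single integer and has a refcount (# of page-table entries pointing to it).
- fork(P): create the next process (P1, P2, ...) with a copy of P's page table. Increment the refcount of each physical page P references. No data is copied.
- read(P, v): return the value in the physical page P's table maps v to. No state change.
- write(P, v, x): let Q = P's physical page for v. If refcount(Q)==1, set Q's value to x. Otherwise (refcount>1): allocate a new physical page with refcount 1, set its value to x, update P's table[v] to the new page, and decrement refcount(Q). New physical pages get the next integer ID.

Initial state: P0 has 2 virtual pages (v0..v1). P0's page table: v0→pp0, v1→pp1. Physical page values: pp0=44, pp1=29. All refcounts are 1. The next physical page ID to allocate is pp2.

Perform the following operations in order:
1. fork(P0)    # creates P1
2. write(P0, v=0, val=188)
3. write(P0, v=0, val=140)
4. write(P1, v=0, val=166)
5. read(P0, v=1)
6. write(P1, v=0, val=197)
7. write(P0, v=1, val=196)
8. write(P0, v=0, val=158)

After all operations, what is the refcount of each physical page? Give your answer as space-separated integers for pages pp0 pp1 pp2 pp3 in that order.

Answer: 1 1 1 1

Derivation:
Op 1: fork(P0) -> P1. 2 ppages; refcounts: pp0:2 pp1:2
Op 2: write(P0, v0, 188). refcount(pp0)=2>1 -> COPY to pp2. 3 ppages; refcounts: pp0:1 pp1:2 pp2:1
Op 3: write(P0, v0, 140). refcount(pp2)=1 -> write in place. 3 ppages; refcounts: pp0:1 pp1:2 pp2:1
Op 4: write(P1, v0, 166). refcount(pp0)=1 -> write in place. 3 ppages; refcounts: pp0:1 pp1:2 pp2:1
Op 5: read(P0, v1) -> 29. No state change.
Op 6: write(P1, v0, 197). refcount(pp0)=1 -> write in place. 3 ppages; refcounts: pp0:1 pp1:2 pp2:1
Op 7: write(P0, v1, 196). refcount(pp1)=2>1 -> COPY to pp3. 4 ppages; refcounts: pp0:1 pp1:1 pp2:1 pp3:1
Op 8: write(P0, v0, 158). refcount(pp2)=1 -> write in place. 4 ppages; refcounts: pp0:1 pp1:1 pp2:1 pp3:1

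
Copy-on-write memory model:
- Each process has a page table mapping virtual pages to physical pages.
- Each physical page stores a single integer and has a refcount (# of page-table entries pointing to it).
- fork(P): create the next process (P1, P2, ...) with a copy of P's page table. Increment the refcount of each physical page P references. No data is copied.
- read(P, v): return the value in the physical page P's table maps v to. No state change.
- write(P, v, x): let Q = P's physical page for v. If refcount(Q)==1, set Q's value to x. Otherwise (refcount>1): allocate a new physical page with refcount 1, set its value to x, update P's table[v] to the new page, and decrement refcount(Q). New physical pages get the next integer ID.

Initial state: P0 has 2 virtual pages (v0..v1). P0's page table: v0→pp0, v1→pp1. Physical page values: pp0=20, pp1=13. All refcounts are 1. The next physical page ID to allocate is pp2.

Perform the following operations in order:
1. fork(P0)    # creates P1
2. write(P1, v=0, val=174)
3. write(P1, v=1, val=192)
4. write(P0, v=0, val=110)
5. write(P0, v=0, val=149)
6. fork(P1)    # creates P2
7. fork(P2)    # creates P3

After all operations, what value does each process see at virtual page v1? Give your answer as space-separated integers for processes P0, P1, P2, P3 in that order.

Answer: 13 192 192 192

Derivation:
Op 1: fork(P0) -> P1. 2 ppages; refcounts: pp0:2 pp1:2
Op 2: write(P1, v0, 174). refcount(pp0)=2>1 -> COPY to pp2. 3 ppages; refcounts: pp0:1 pp1:2 pp2:1
Op 3: write(P1, v1, 192). refcount(pp1)=2>1 -> COPY to pp3. 4 ppages; refcounts: pp0:1 pp1:1 pp2:1 pp3:1
Op 4: write(P0, v0, 110). refcount(pp0)=1 -> write in place. 4 ppages; refcounts: pp0:1 pp1:1 pp2:1 pp3:1
Op 5: write(P0, v0, 149). refcount(pp0)=1 -> write in place. 4 ppages; refcounts: pp0:1 pp1:1 pp2:1 pp3:1
Op 6: fork(P1) -> P2. 4 ppages; refcounts: pp0:1 pp1:1 pp2:2 pp3:2
Op 7: fork(P2) -> P3. 4 ppages; refcounts: pp0:1 pp1:1 pp2:3 pp3:3
P0: v1 -> pp1 = 13
P1: v1 -> pp3 = 192
P2: v1 -> pp3 = 192
P3: v1 -> pp3 = 192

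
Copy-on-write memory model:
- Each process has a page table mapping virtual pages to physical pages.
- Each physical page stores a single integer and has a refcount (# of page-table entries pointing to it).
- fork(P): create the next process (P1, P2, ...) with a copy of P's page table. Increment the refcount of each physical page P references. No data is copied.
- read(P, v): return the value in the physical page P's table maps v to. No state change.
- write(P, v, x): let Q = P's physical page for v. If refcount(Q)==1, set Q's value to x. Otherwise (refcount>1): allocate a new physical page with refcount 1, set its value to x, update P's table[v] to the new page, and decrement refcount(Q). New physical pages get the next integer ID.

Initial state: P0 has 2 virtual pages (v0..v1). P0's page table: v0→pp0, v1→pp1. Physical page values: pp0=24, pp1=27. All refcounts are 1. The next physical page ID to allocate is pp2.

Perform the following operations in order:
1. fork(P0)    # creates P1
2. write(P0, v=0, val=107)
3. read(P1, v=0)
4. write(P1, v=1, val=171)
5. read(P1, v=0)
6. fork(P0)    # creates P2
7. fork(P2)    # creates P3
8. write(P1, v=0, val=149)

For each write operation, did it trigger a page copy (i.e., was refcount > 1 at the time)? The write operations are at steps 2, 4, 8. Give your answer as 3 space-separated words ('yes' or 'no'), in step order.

Op 1: fork(P0) -> P1. 2 ppages; refcounts: pp0:2 pp1:2
Op 2: write(P0, v0, 107). refcount(pp0)=2>1 -> COPY to pp2. 3 ppages; refcounts: pp0:1 pp1:2 pp2:1
Op 3: read(P1, v0) -> 24. No state change.
Op 4: write(P1, v1, 171). refcount(pp1)=2>1 -> COPY to pp3. 4 ppages; refcounts: pp0:1 pp1:1 pp2:1 pp3:1
Op 5: read(P1, v0) -> 24. No state change.
Op 6: fork(P0) -> P2. 4 ppages; refcounts: pp0:1 pp1:2 pp2:2 pp3:1
Op 7: fork(P2) -> P3. 4 ppages; refcounts: pp0:1 pp1:3 pp2:3 pp3:1
Op 8: write(P1, v0, 149). refcount(pp0)=1 -> write in place. 4 ppages; refcounts: pp0:1 pp1:3 pp2:3 pp3:1

yes yes no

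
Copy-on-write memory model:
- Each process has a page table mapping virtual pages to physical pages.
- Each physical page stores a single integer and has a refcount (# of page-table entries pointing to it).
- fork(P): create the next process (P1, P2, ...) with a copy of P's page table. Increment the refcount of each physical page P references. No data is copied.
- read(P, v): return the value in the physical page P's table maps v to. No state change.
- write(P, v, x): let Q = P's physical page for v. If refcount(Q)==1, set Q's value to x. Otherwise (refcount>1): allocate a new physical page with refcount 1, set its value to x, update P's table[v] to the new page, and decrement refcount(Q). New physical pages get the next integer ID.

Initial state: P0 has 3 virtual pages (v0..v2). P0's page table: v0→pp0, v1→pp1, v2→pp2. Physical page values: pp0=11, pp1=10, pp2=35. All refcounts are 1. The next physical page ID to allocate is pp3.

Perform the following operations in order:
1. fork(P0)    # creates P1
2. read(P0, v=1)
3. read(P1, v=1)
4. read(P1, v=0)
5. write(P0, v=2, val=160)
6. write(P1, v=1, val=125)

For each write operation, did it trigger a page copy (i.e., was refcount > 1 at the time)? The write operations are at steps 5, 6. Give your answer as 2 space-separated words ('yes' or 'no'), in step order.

Op 1: fork(P0) -> P1. 3 ppages; refcounts: pp0:2 pp1:2 pp2:2
Op 2: read(P0, v1) -> 10. No state change.
Op 3: read(P1, v1) -> 10. No state change.
Op 4: read(P1, v0) -> 11. No state change.
Op 5: write(P0, v2, 160). refcount(pp2)=2>1 -> COPY to pp3. 4 ppages; refcounts: pp0:2 pp1:2 pp2:1 pp3:1
Op 6: write(P1, v1, 125). refcount(pp1)=2>1 -> COPY to pp4. 5 ppages; refcounts: pp0:2 pp1:1 pp2:1 pp3:1 pp4:1

yes yes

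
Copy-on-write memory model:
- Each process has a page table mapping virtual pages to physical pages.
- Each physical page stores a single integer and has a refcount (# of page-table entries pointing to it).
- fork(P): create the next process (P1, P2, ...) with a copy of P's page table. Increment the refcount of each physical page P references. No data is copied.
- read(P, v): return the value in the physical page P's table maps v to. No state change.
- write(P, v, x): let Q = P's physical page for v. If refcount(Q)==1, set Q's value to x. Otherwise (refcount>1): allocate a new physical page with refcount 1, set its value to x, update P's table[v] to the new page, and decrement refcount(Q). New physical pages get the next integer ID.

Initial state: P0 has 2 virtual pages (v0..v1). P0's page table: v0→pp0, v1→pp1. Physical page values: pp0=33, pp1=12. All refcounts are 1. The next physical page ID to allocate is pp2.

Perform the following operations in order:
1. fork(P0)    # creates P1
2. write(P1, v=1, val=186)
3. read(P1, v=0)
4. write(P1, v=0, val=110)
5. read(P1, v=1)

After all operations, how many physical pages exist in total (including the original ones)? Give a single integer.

Answer: 4

Derivation:
Op 1: fork(P0) -> P1. 2 ppages; refcounts: pp0:2 pp1:2
Op 2: write(P1, v1, 186). refcount(pp1)=2>1 -> COPY to pp2. 3 ppages; refcounts: pp0:2 pp1:1 pp2:1
Op 3: read(P1, v0) -> 33. No state change.
Op 4: write(P1, v0, 110). refcount(pp0)=2>1 -> COPY to pp3. 4 ppages; refcounts: pp0:1 pp1:1 pp2:1 pp3:1
Op 5: read(P1, v1) -> 186. No state change.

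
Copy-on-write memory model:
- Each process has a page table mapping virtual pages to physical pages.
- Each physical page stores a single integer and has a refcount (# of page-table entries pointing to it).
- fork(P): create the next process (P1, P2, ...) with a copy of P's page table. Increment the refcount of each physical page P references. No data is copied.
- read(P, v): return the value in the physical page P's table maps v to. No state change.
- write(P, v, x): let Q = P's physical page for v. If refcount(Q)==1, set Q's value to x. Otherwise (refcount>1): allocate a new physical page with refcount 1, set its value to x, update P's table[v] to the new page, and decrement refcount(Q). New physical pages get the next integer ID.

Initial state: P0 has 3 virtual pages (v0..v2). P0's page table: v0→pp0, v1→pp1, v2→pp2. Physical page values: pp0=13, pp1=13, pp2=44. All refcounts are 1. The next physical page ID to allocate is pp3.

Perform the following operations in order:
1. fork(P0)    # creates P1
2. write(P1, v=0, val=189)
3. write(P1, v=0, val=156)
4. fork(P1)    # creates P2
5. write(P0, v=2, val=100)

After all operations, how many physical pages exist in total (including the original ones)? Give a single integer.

Answer: 5

Derivation:
Op 1: fork(P0) -> P1. 3 ppages; refcounts: pp0:2 pp1:2 pp2:2
Op 2: write(P1, v0, 189). refcount(pp0)=2>1 -> COPY to pp3. 4 ppages; refcounts: pp0:1 pp1:2 pp2:2 pp3:1
Op 3: write(P1, v0, 156). refcount(pp3)=1 -> write in place. 4 ppages; refcounts: pp0:1 pp1:2 pp2:2 pp3:1
Op 4: fork(P1) -> P2. 4 ppages; refcounts: pp0:1 pp1:3 pp2:3 pp3:2
Op 5: write(P0, v2, 100). refcount(pp2)=3>1 -> COPY to pp4. 5 ppages; refcounts: pp0:1 pp1:3 pp2:2 pp3:2 pp4:1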